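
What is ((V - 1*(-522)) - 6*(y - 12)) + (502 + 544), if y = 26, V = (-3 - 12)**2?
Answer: 1709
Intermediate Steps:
V = 225 (V = (-15)**2 = 225)
((V - 1*(-522)) - 6*(y - 12)) + (502 + 544) = ((225 - 1*(-522)) - 6*(26 - 12)) + (502 + 544) = ((225 + 522) - 6*14) + 1046 = (747 - 84) + 1046 = 663 + 1046 = 1709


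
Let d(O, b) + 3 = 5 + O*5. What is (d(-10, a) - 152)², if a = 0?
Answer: 40000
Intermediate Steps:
d(O, b) = 2 + 5*O (d(O, b) = -3 + (5 + O*5) = -3 + (5 + 5*O) = 2 + 5*O)
(d(-10, a) - 152)² = ((2 + 5*(-10)) - 152)² = ((2 - 50) - 152)² = (-48 - 152)² = (-200)² = 40000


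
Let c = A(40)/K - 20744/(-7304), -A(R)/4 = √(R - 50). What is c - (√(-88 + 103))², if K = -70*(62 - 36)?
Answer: -11102/913 + I*√10/455 ≈ -12.16 + 0.0069501*I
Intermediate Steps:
A(R) = -4*√(-50 + R) (A(R) = -4*√(R - 50) = -4*√(-50 + R))
K = -1820 (K = -70*26 = -1820)
c = 2593/913 + I*√10/455 (c = -4*√(-50 + 40)/(-1820) - 20744/(-7304) = -4*I*√10*(-1/1820) - 20744*(-1/7304) = -4*I*√10*(-1/1820) + 2593/913 = I*√10/455 + 2593/913 = 2593/913 + I*√10/455 ≈ 2.8401 + 0.0069501*I)
c - (√(-88 + 103))² = (2593/913 + I*√10/455) - (√(-88 + 103))² = (2593/913 + I*√10/455) - (√15)² = (2593/913 + I*√10/455) - 1*15 = (2593/913 + I*√10/455) - 15 = -11102/913 + I*√10/455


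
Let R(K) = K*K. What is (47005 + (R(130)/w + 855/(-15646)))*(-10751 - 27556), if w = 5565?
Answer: -10452663916400495/5804666 ≈ -1.8007e+9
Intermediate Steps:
R(K) = K²
(47005 + (R(130)/w + 855/(-15646)))*(-10751 - 27556) = (47005 + (130²/5565 + 855/(-15646)))*(-10751 - 27556) = (47005 + (16900*(1/5565) + 855*(-1/15646)))*(-38307) = (47005 + (3380/1113 - 855/15646))*(-38307) = (47005 + 51931865/17413998)*(-38307) = (818596907855/17413998)*(-38307) = -10452663916400495/5804666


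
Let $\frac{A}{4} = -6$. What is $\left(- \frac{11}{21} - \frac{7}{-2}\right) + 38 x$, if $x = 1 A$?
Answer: $- \frac{38179}{42} \approx -909.02$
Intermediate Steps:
$A = -24$ ($A = 4 \left(-6\right) = -24$)
$x = -24$ ($x = 1 \left(-24\right) = -24$)
$\left(- \frac{11}{21} - \frac{7}{-2}\right) + 38 x = \left(- \frac{11}{21} - \frac{7}{-2}\right) + 38 \left(-24\right) = \left(\left(-11\right) \frac{1}{21} - - \frac{7}{2}\right) - 912 = \left(- \frac{11}{21} + \frac{7}{2}\right) - 912 = \frac{125}{42} - 912 = - \frac{38179}{42}$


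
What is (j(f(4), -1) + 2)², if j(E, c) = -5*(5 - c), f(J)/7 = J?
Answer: 784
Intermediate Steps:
f(J) = 7*J
j(E, c) = -25 + 5*c
(j(f(4), -1) + 2)² = ((-25 + 5*(-1)) + 2)² = ((-25 - 5) + 2)² = (-30 + 2)² = (-28)² = 784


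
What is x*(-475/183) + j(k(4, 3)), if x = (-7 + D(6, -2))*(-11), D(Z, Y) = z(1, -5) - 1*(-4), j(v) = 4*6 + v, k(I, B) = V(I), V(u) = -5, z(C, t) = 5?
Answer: 13927/183 ≈ 76.104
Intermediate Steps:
k(I, B) = -5
j(v) = 24 + v
D(Z, Y) = 9 (D(Z, Y) = 5 - 1*(-4) = 5 + 4 = 9)
x = -22 (x = (-7 + 9)*(-11) = 2*(-11) = -22)
x*(-475/183) + j(k(4, 3)) = -(-10450)/183 + (24 - 5) = -(-10450)/183 + 19 = -22*(-475/183) + 19 = 10450/183 + 19 = 13927/183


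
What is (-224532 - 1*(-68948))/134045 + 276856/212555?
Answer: 9508248/67039847 ≈ 0.14183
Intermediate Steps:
(-224532 - 1*(-68948))/134045 + 276856/212555 = (-224532 + 68948)*(1/134045) + 276856*(1/212555) = -155584*1/134045 + 276856/212555 = -9152/7885 + 276856/212555 = 9508248/67039847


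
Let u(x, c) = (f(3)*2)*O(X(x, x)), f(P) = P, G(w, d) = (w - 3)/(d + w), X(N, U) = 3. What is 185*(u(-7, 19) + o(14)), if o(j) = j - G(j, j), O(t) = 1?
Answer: 101565/28 ≈ 3627.3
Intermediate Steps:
G(w, d) = (-3 + w)/(d + w)
o(j) = j - (-3 + j)/(2*j) (o(j) = j - (-3 + j)/(j + j) = j - (-3 + j)/(2*j))
u(x, c) = 6 (u(x, c) = (3*2)*1 = 6*1 = 6)
185*(u(-7, 19) + o(14)) = 185*(6 + (-1/2 + 14 + (3/2)/14)) = 185*(6 + (-1/2 + 14 + (3/2)*(1/14))) = 185*(6 + (-1/2 + 14 + 3/28)) = 185*(6 + 381/28) = 185*(549/28) = 101565/28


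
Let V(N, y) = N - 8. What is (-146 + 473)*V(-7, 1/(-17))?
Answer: -4905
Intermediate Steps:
V(N, y) = -8 + N
(-146 + 473)*V(-7, 1/(-17)) = (-146 + 473)*(-8 - 7) = 327*(-15) = -4905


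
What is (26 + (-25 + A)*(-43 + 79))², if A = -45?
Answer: 6220036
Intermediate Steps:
(26 + (-25 + A)*(-43 + 79))² = (26 + (-25 - 45)*(-43 + 79))² = (26 - 70*36)² = (26 - 2520)² = (-2494)² = 6220036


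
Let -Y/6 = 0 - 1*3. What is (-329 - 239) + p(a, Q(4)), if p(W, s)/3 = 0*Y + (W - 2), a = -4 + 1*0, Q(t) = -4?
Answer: -586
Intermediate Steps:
Y = 18 (Y = -6*(0 - 1*3) = -6*(0 - 3) = -6*(-3) = 18)
a = -4 (a = -4 + 0 = -4)
p(W, s) = -6 + 3*W (p(W, s) = 3*(0*18 + (W - 2)) = 3*(0 + (-2 + W)) = 3*(-2 + W) = -6 + 3*W)
(-329 - 239) + p(a, Q(4)) = (-329 - 239) + (-6 + 3*(-4)) = -568 + (-6 - 12) = -568 - 18 = -586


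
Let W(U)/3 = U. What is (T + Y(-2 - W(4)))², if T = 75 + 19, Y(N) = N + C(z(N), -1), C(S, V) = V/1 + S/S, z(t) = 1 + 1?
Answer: 6400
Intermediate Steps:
z(t) = 2
W(U) = 3*U
C(S, V) = 1 + V (C(S, V) = V*1 + 1 = V + 1 = 1 + V)
Y(N) = N (Y(N) = N + (1 - 1) = N + 0 = N)
T = 94
(T + Y(-2 - W(4)))² = (94 + (-2 - 3*4))² = (94 + (-2 - 1*12))² = (94 + (-2 - 12))² = (94 - 14)² = 80² = 6400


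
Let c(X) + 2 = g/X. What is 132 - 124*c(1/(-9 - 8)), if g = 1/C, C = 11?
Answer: 6288/11 ≈ 571.64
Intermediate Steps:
g = 1/11 ≈ 0.090909
c(X) = -2 + 1/(11*X)
132 - 124*c(1/(-9 - 8)) = 132 - 124*(-2 + 1/(11*(1/(-9 - 8)))) = 132 - 124*(-2 + 1/(11*(1/(-17)))) = 132 - 124*(-2 + 1/(11*(-1/17))) = 132 - 124*(-2 + (1/11)*(-17)) = 132 - 124*(-2 - 17/11) = 132 - 124*(-39/11) = 132 + 4836/11 = 6288/11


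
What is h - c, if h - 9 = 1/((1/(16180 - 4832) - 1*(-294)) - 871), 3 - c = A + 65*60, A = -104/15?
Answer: 15318166726/3928677 ≈ 3899.1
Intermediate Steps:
A = -104/15 (A = -104*1/15 = -104/15 ≈ -6.9333)
c = -58351/15 (c = 3 - (-104/15 + 65*60) = 3 - (-104/15 + 3900) = 3 - 1*58396/15 = 3 - 58396/15 = -58351/15 ≈ -3890.1)
h = 58918807/6547795 (h = 9 + 1/((1/(16180 - 4832) - 1*(-294)) - 871) = 9 + 1/((1/11348 + 294) - 871) = 9 + 1/(3336313/11348 - 871) = 9 + 1/(-6547795/11348) = 9 - 11348/6547795 = 58918807/6547795 ≈ 8.9983)
h - c = 58918807/6547795 - 1*(-58351/15) = 58918807/6547795 + 58351/15 = 15318166726/3928677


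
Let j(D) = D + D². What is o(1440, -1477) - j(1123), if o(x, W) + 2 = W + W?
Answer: -1265208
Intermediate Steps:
o(x, W) = -2 + 2*W (o(x, W) = -2 + (W + W) = -2 + 2*W)
o(1440, -1477) - j(1123) = (-2 + 2*(-1477)) - 1123*(1 + 1123) = (-2 - 2954) - 1123*1124 = -2956 - 1*1262252 = -2956 - 1262252 = -1265208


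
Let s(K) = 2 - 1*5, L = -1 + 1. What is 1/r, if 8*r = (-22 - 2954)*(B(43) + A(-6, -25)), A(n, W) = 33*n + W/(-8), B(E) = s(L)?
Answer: 2/147219 ≈ 1.3585e-5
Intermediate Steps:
L = 0
s(K) = -3 (s(K) = 2 - 5 = -3)
B(E) = -3
A(n, W) = 33*n - W/8 (A(n, W) = 33*n + W*(-⅛) = 33*n - W/8)
r = 147219/2 (r = ((-22 - 2954)*(-3 + (33*(-6) - ⅛*(-25))))/8 = (-2976*(-3 + (-198 + 25/8)))/8 = (-2976*(-3 - 1559/8))/8 = (-2976*(-1583/8))/8 = (⅛)*588876 = 147219/2 ≈ 73610.)
1/r = 1/(147219/2) = 2/147219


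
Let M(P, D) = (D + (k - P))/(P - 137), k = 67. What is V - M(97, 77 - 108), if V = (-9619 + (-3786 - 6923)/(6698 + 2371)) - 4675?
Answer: -5186273009/362760 ≈ -14297.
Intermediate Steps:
M(P, D) = (67 + D - P)/(-137 + P) (M(P, D) = (D + (67 - P))/(P - 137) = (67 + D - P)/(-137 + P))
V = -129642995/9069 (V = (-9619 - 10709/9069) - 4675 = -87245420/9069 - 4675 = -129642995/9069 ≈ -14295.)
V - M(97, 77 - 108) = -129642995/9069 - (67 + (77 - 108) - 1*97)/(-137 + 97) = -129642995/9069 - (67 - 31 - 97)/(-40) = -129642995/9069 - (-1)*(-61)/40 = -129642995/9069 - 1*61/40 = -129642995/9069 - 61/40 = -5186273009/362760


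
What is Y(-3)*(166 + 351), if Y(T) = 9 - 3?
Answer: 3102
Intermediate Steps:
Y(T) = 6
Y(-3)*(166 + 351) = 6*(166 + 351) = 6*517 = 3102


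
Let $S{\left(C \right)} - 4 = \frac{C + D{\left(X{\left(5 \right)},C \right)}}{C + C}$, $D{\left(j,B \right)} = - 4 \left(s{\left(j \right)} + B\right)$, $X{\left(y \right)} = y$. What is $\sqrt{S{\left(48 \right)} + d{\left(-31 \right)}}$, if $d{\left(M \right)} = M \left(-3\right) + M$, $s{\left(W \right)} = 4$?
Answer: $\frac{\sqrt{579}}{3} \approx 8.0208$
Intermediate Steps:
$d{\left(M \right)} = - 2 M$ ($d{\left(M \right)} = - 3 M + M = - 2 M$)
$D{\left(j,B \right)} = -16 - 4 B$ ($D{\left(j,B \right)} = - 4 \left(4 + B\right) = -16 - 4 B$)
$S{\left(C \right)} = 4 + \frac{-16 - 3 C}{2 C}$ ($S{\left(C \right)} = 4 + \frac{C - \left(16 + 4 C\right)}{C + C} = 4 + \frac{-16 - 3 C}{2 C}$)
$\sqrt{S{\left(48 \right)} + d{\left(-31 \right)}} = \sqrt{\left(\frac{5}{2} - \frac{8}{48}\right) - -62} = \sqrt{\left(\frac{5}{2} - \frac{1}{6}\right) + 62} = \sqrt{\frac{7}{3} + 62} = \sqrt{\frac{193}{3}} = \frac{\sqrt{579}}{3}$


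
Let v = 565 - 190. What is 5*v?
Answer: 1875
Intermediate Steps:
v = 375
5*v = 5*375 = 1875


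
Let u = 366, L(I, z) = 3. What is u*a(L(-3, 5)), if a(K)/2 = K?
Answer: 2196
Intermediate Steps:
a(K) = 2*K
u*a(L(-3, 5)) = 366*(2*3) = 366*6 = 2196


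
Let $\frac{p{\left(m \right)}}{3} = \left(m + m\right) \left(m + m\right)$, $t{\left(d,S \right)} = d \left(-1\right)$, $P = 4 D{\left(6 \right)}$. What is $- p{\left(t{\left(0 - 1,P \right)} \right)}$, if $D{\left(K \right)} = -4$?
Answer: $-12$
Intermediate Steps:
$P = -16$ ($P = 4 \left(-4\right) = -16$)
$t{\left(d,S \right)} = - d$
$p{\left(m \right)} = 12 m^{2}$ ($p{\left(m \right)} = 3 \left(m + m\right) \left(m + m\right) = 3 \cdot 2 m 2 m = 3 \cdot 4 m^{2} = 12 m^{2}$)
$- p{\left(t{\left(0 - 1,P \right)} \right)} = - 12 \left(- (0 - 1)\right)^{2} = - 12 \left(\left(-1\right) \left(-1\right)\right)^{2} = - 12 \cdot 1^{2} = - 12 \cdot 1 = \left(-1\right) 12 = -12$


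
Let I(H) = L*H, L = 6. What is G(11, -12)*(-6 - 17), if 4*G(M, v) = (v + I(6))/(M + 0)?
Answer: -138/11 ≈ -12.545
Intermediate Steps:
I(H) = 6*H
G(M, v) = (36 + v)/(4*M) (G(M, v) = ((v + 6*6)/(M + 0))/4 = ((v + 36)/M)/4 = ((36 + v)/M)/4 = (36 + v)/(4*M))
G(11, -12)*(-6 - 17) = ((¼)*(36 - 12)/11)*(-6 - 17) = ((¼)*(1/11)*24)*(-23) = (6/11)*(-23) = -138/11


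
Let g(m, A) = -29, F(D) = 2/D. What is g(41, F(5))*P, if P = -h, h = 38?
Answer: 1102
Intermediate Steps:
P = -38 (P = -1*38 = -38)
g(41, F(5))*P = -29*(-38) = 1102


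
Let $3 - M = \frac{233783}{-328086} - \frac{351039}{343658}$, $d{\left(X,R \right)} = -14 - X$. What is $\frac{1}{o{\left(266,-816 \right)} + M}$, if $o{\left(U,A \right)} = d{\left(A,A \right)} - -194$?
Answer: $\frac{2562485877}{2564366854295} \approx 0.00099927$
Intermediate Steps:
$M = \frac{12130920803}{2562485877}$ ($M = 3 - \left(\frac{233783}{-328086} - \frac{351039}{343658}\right) = 3 - \left(233783 \left(- \frac{1}{328086}\right) - \frac{351039}{343658}\right) = 3 - \left(- \frac{21253}{29826} - \frac{351039}{343658}\right) = 3 - - \frac{4443463172}{2562485877} = 3 + \frac{4443463172}{2562485877} = \frac{12130920803}{2562485877} \approx 4.734$)
$o{\left(U,A \right)} = 180 - A$ ($o{\left(U,A \right)} = \left(-14 - A\right) - -194 = \left(-14 - A\right) + 194 = 180 - A$)
$\frac{1}{o{\left(266,-816 \right)} + M} = \frac{1}{\left(180 - -816\right) + \frac{12130920803}{2562485877}} = \frac{1}{\left(180 + 816\right) + \frac{12130920803}{2562485877}} = \frac{1}{996 + \frac{12130920803}{2562485877}} = \frac{1}{\frac{2564366854295}{2562485877}} = \frac{2562485877}{2564366854295}$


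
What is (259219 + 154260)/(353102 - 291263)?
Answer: 413479/61839 ≈ 6.6864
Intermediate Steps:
(259219 + 154260)/(353102 - 291263) = 413479/61839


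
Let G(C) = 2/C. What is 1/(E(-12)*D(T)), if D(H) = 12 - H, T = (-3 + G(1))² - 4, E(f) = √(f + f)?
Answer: -I*√6/180 ≈ -0.013608*I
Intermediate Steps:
E(f) = √2*√f (E(f) = √(2*f) = √2*√f)
T = -3 (T = (-3 + 2/1)² - 4 = (-3 + 2*1)² - 4 = (-3 + 2)² - 4 = (-1)² - 4 = 1 - 4 = -3)
1/(E(-12)*D(T)) = 1/((√2*√(-12))*(12 - 1*(-3))) = 1/((√2*(2*I*√3))*(12 + 3)) = 1/((2*I*√6)*15) = 1/(30*I*√6) = -I*√6/180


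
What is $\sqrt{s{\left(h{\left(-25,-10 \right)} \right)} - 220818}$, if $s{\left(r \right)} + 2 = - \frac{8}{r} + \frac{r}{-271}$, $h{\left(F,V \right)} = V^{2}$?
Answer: $\frac{i \sqrt{405431864882}}{1355} \approx 469.92 i$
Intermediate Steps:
$s{\left(r \right)} = -2 - \frac{8}{r} - \frac{r}{271}$ ($s{\left(r \right)} = -2 + \left(- \frac{8}{r} + \frac{r}{-271}\right) = -2 + \left(- \frac{8}{r} + r \left(- \frac{1}{271}\right)\right) = -2 - \left(\frac{8}{r} + \frac{r}{271}\right) = -2 - \frac{8}{r} - \frac{r}{271}$)
$\sqrt{s{\left(h{\left(-25,-10 \right)} \right)} - 220818} = \sqrt{\left(-2 - \frac{8}{\left(-10\right)^{2}} - \frac{\left(-10\right)^{2}}{271}\right) - 220818} = \sqrt{\left(-2 - \frac{8}{100} - \frac{100}{271}\right) - 220818} = \sqrt{\left(-2 - \frac{2}{25} - \frac{100}{271}\right) - 220818} = \sqrt{- \frac{16592}{6775} - 220818} = \sqrt{- \frac{1496058542}{6775}} = \frac{i \sqrt{405431864882}}{1355}$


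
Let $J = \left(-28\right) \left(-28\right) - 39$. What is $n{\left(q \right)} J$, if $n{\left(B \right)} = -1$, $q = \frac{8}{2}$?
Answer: $-745$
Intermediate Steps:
$J = 745$ ($J = 784 - 39 = 745$)
$q = 4$ ($q = 8 \cdot \frac{1}{2} = 4$)
$n{\left(q \right)} J = \left(-1\right) 745 = -745$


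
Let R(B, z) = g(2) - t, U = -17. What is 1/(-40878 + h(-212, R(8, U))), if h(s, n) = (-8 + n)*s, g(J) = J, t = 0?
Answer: -1/39606 ≈ -2.5249e-5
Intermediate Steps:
R(B, z) = 2 (R(B, z) = 2 - 1*0 = 2 + 0 = 2)
h(s, n) = s*(-8 + n)
1/(-40878 + h(-212, R(8, U))) = 1/(-40878 - 212*(-8 + 2)) = 1/(-40878 - 212*(-6)) = 1/(-40878 + 1272) = 1/(-39606) = -1/39606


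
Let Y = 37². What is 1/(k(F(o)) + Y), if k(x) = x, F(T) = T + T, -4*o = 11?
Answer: 2/2727 ≈ 0.00073341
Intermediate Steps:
o = -11/4 (o = -¼*11 = -11/4 ≈ -2.7500)
F(T) = 2*T
Y = 1369
1/(k(F(o)) + Y) = 1/(2*(-11/4) + 1369) = 1/(-11/2 + 1369) = 1/(2727/2) = 2/2727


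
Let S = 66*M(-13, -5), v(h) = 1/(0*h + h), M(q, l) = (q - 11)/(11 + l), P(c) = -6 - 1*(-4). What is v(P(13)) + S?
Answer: -529/2 ≈ -264.50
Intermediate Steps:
P(c) = -2 (P(c) = -6 + 4 = -2)
M(q, l) = (-11 + q)/(11 + l)
v(h) = 1/h (v(h) = 1/(0 + h) = 1/h)
S = -264 (S = 66*((-11 - 13)/(11 - 5)) = 66*(-24/6) = 66*((⅙)*(-24)) = 66*(-4) = -264)
v(P(13)) + S = 1/(-2) - 264 = -½ - 264 = -529/2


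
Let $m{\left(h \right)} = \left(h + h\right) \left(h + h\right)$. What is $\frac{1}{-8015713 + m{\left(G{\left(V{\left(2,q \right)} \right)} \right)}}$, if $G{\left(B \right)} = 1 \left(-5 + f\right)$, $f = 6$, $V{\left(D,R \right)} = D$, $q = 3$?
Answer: $- \frac{1}{8015709} \approx -1.2475 \cdot 10^{-7}$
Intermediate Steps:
$G{\left(B \right)} = 1$ ($G{\left(B \right)} = 1 \left(-5 + 6\right) = 1 \cdot 1 = 1$)
$m{\left(h \right)} = 4 h^{2}$ ($m{\left(h \right)} = 2 h 2 h = 4 h^{2}$)
$\frac{1}{-8015713 + m{\left(G{\left(V{\left(2,q \right)} \right)} \right)}} = \frac{1}{-8015713 + 4 \cdot 1^{2}} = \frac{1}{-8015713 + 4 \cdot 1} = \frac{1}{-8015713 + 4} = \frac{1}{-8015709} = - \frac{1}{8015709}$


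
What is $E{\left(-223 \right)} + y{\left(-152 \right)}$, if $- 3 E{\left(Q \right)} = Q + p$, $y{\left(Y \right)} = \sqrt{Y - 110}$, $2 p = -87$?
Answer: $\frac{533}{6} + i \sqrt{262} \approx 88.833 + 16.186 i$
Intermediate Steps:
$p = - \frac{87}{2}$ ($p = \frac{1}{2} \left(-87\right) = - \frac{87}{2} \approx -43.5$)
$y{\left(Y \right)} = \sqrt{-110 + Y}$
$E{\left(Q \right)} = \frac{29}{2} - \frac{Q}{3}$ ($E{\left(Q \right)} = - \frac{Q - \frac{87}{2}}{3} = - \frac{- \frac{87}{2} + Q}{3} = \frac{29}{2} - \frac{Q}{3}$)
$E{\left(-223 \right)} + y{\left(-152 \right)} = \left(\frac{29}{2} - - \frac{223}{3}\right) + \sqrt{-110 - 152} = \left(\frac{29}{2} + \frac{223}{3}\right) + \sqrt{-262} = \frac{533}{6} + i \sqrt{262}$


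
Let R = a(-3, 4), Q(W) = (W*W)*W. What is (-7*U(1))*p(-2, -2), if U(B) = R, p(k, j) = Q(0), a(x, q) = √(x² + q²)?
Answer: 0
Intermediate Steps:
Q(W) = W³ (Q(W) = W²*W = W³)
a(x, q) = √(q² + x²)
R = 5 (R = √(4² + (-3)²) = √(16 + 9) = √25 = 5)
p(k, j) = 0 (p(k, j) = 0³ = 0)
U(B) = 5
(-7*U(1))*p(-2, -2) = -7*5*0 = -35*0 = 0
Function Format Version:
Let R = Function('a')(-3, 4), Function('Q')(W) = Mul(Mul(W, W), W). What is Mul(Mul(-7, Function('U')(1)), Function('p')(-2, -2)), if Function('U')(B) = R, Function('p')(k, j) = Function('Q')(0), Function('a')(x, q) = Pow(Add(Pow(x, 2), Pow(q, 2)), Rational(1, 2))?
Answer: 0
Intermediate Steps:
Function('Q')(W) = Pow(W, 3) (Function('Q')(W) = Mul(Pow(W, 2), W) = Pow(W, 3))
Function('a')(x, q) = Pow(Add(Pow(q, 2), Pow(x, 2)), Rational(1, 2))
R = 5 (R = Pow(Add(Pow(4, 2), Pow(-3, 2)), Rational(1, 2)) = Pow(Add(16, 9), Rational(1, 2)) = Pow(25, Rational(1, 2)) = 5)
Function('p')(k, j) = 0 (Function('p')(k, j) = Pow(0, 3) = 0)
Function('U')(B) = 5
Mul(Mul(-7, Function('U')(1)), Function('p')(-2, -2)) = Mul(Mul(-7, 5), 0) = Mul(-35, 0) = 0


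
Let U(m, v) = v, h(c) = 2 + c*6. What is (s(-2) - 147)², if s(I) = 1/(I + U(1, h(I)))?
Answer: 3115225/144 ≈ 21634.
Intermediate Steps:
h(c) = 2 + 6*c
s(I) = 1/(2 + 7*I) (s(I) = 1/(I + (2 + 6*I)) = 1/(2 + 7*I))
(s(-2) - 147)² = (1/(2 + 7*(-2)) - 147)² = (1/(2 - 14) - 147)² = (1/(-12) - 147)² = (-1/12 - 147)² = (-1765/12)² = 3115225/144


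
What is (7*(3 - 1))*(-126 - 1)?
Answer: -1778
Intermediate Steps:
(7*(3 - 1))*(-126 - 1) = (7*2)*(-127) = 14*(-127) = -1778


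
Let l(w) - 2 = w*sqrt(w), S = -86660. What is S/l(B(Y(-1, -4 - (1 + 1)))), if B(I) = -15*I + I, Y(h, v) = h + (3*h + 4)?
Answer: -43330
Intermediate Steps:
Y(h, v) = 4 + 4*h (Y(h, v) = h + (4 + 3*h) = 4 + 4*h)
B(I) = -14*I
l(w) = 2 + w**(3/2) (l(w) = 2 + w*sqrt(w) = 2 + w**(3/2))
S/l(B(Y(-1, -4 - (1 + 1)))) = -86660/(2 + (-14*(4 + 4*(-1)))**(3/2)) = -86660/(2 + (-14*(4 - 4))**(3/2)) = -86660/(2 + (-14*0)**(3/2)) = -86660/(2 + 0**(3/2)) = -86660/(2 + 0) = -86660/2 = -86660*1/2 = -43330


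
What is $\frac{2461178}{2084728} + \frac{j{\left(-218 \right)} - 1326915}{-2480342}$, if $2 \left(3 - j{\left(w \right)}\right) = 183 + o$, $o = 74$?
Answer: $\frac{1108885206295}{646354802122} \approx 1.7156$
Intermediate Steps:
$j{\left(w \right)} = - \frac{251}{2}$ ($j{\left(w \right)} = 3 - \frac{183 + 74}{2} = 3 - \frac{257}{2} = - \frac{251}{2}$)
$\frac{2461178}{2084728} + \frac{j{\left(-218 \right)} - 1326915}{-2480342} = \frac{2461178}{2084728} + \frac{- \frac{251}{2} - 1326915}{-2480342} = 2461178 \cdot \frac{1}{2084728} - - \frac{2654081}{4960684} = \frac{1230589}{1042364} + \frac{2654081}{4960684} = \frac{1108885206295}{646354802122}$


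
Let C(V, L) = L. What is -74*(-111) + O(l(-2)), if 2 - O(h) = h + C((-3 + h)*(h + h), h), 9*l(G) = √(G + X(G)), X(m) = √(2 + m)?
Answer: 8216 - 2*I*√2/9 ≈ 8216.0 - 0.31427*I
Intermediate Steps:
l(G) = √(G + √(2 + G))/9
O(h) = 2 - 2*h (O(h) = 2 - (h + h) = 2 - 2*h)
-74*(-111) + O(l(-2)) = -74*(-111) + (2 - 2*√(-2 + √(2 - 2))/9) = 8214 + (2 - 2*√(-2 + √0)/9) = 8214 + (2 - 2*√(-2 + 0)/9) = 8214 + (2 - 2*√(-2)/9) = 8214 + (2 - 2*I*√2/9) = 8216 - 2*I*√2/9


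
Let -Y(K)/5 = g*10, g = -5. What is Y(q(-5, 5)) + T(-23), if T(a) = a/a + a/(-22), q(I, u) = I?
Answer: 5545/22 ≈ 252.05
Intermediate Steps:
T(a) = 1 - a/22 (T(a) = 1 + a*(-1/22) = 1 - a/22)
Y(K) = 250 (Y(K) = -(-25)*10 = -5*(-50) = 250)
Y(q(-5, 5)) + T(-23) = 250 + (1 - 1/22*(-23)) = 250 + (1 + 23/22) = 250 + 45/22 = 5545/22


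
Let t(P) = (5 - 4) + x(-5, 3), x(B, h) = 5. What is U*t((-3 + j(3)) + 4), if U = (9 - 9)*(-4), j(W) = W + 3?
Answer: 0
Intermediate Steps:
j(W) = 3 + W
U = 0 (U = 0*(-4) = 0)
t(P) = 6 (t(P) = (5 - 4) + 5 = 1 + 5 = 6)
U*t((-3 + j(3)) + 4) = 0*6 = 0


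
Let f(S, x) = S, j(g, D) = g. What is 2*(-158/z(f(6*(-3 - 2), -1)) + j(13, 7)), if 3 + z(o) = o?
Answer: 1174/33 ≈ 35.576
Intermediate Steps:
z(o) = -3 + o
2*(-158/z(f(6*(-3 - 2), -1)) + j(13, 7)) = 2*(-158/(-3 + 6*(-3 - 2)) + 13) = 2*(-158/(-3 + 6*(-5)) + 13) = 2*(-158/(-3 - 30) + 13) = 2*(-158/(-33) + 13) = 2*(-158*(-1/33) + 13) = 2*(158/33 + 13) = 2*(587/33) = 1174/33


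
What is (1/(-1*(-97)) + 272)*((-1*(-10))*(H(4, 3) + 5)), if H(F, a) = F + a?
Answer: 3166200/97 ≈ 32641.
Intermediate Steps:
(1/(-1*(-97)) + 272)*((-1*(-10))*(H(4, 3) + 5)) = (1/(-1*(-97)) + 272)*((-1*(-10))*((4 + 3) + 5)) = (1/97 + 272)*(10*(7 + 5)) = (1/97 + 272)*(10*12) = (26385/97)*120 = 3166200/97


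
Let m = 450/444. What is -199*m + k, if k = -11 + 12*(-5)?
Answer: -20179/74 ≈ -272.69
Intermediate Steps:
k = -71 (k = -11 - 60 = -71)
m = 75/74 (m = 450*(1/444) = 75/74 ≈ 1.0135)
-199*m + k = -199*75/74 - 71 = -14925/74 - 71 = -20179/74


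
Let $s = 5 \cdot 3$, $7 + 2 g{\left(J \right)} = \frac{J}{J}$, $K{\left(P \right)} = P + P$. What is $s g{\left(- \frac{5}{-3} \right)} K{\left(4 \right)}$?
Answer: $-360$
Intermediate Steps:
$K{\left(P \right)} = 2 P$
$g{\left(J \right)} = -3$ ($g{\left(J \right)} = - \frac{7}{2} + \frac{J \frac{1}{J}}{2} = - \frac{7}{2} + \frac{1}{2} \cdot 1 = - \frac{7}{2} + \frac{1}{2} = -3$)
$s = 15$
$s g{\left(- \frac{5}{-3} \right)} K{\left(4 \right)} = 15 \left(-3\right) 2 \cdot 4 = \left(-45\right) 8 = -360$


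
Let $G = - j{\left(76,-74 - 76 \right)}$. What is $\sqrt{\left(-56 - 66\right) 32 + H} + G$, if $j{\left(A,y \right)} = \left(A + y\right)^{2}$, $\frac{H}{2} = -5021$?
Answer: $-5476 + i \sqrt{13946} \approx -5476.0 + 118.09 i$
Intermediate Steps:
$H = -10042$ ($H = 2 \left(-5021\right) = -10042$)
$G = -5476$ ($G = - \left(76 - 150\right)^{2} = - \left(-74\right)^{2} = \left(-1\right) 5476 = -5476$)
$\sqrt{\left(-56 - 66\right) 32 + H} + G = \sqrt{\left(-56 - 66\right) 32 - 10042} - 5476 = \sqrt{\left(-122\right) 32 - 10042} - 5476 = \sqrt{-3904 - 10042} - 5476 = \sqrt{-13946} - 5476 = i \sqrt{13946} - 5476 = -5476 + i \sqrt{13946}$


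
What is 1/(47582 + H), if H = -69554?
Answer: -1/21972 ≈ -4.5512e-5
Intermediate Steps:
1/(47582 + H) = 1/(47582 - 69554) = 1/(-21972) = -1/21972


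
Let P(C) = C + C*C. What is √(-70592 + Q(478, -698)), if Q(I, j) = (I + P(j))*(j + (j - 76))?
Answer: 8*I*√11201735 ≈ 26775.0*I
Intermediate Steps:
P(C) = C + C²
Q(I, j) = (-76 + 2*j)*(I + j*(1 + j)) (Q(I, j) = (I + j*(1 + j))*(j + (j - 76)) = (I + j*(1 + j))*(j + (-76 + j)) = (I + j*(1 + j))*(-76 + 2*j) = (-76 + 2*j)*(I + j*(1 + j)))
√(-70592 + Q(478, -698)) = √(-70592 + (-76*478 - 76*(-698) - 74*(-698)² + 2*(-698)³ + 2*478*(-698))) = √(-70592 + (-36328 + 53048 - 74*487204 + 2*(-340068392) - 667288)) = √(-70592 + (-36328 + 53048 - 36053096 - 680136784 - 667288)) = √(-70592 - 716840448) = √(-716911040) = 8*I*√11201735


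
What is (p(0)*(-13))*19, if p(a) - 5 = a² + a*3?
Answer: -1235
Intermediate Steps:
p(a) = 5 + a² + 3*a (p(a) = 5 + (a² + a*3) = 5 + (a² + 3*a) = 5 + a² + 3*a)
(p(0)*(-13))*19 = ((5 + 0² + 3*0)*(-13))*19 = ((5 + 0 + 0)*(-13))*19 = (5*(-13))*19 = -65*19 = -1235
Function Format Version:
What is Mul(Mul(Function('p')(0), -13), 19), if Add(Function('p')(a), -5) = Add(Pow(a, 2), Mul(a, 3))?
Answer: -1235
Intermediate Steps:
Function('p')(a) = Add(5, Pow(a, 2), Mul(3, a)) (Function('p')(a) = Add(5, Add(Pow(a, 2), Mul(a, 3))) = Add(5, Add(Pow(a, 2), Mul(3, a))) = Add(5, Pow(a, 2), Mul(3, a)))
Mul(Mul(Function('p')(0), -13), 19) = Mul(Mul(Add(5, Pow(0, 2), Mul(3, 0)), -13), 19) = Mul(Mul(Add(5, 0, 0), -13), 19) = Mul(Mul(5, -13), 19) = Mul(-65, 19) = -1235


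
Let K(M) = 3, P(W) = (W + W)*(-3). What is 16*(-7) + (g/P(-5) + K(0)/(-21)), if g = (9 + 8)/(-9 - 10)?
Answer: -447569/3990 ≈ -112.17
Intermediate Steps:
P(W) = -6*W (P(W) = (2*W)*(-3) = -6*W)
g = -17/19 (g = 17/(-19) = 17*(-1/19) = -17/19 ≈ -0.89474)
16*(-7) + (g/P(-5) + K(0)/(-21)) = 16*(-7) + (-17/(19*((-6*(-5)))) + 3/(-21)) = -112 + (-17/19/30 + 3*(-1/21)) = -112 + (-17/19*1/30 - ⅐) = -112 + (-17/570 - ⅐) = -112 - 689/3990 = -447569/3990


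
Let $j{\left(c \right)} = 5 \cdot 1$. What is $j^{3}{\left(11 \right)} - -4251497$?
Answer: $4251622$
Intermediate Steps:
$j{\left(c \right)} = 5$
$j^{3}{\left(11 \right)} - -4251497 = 5^{3} - -4251497 = 125 + 4251497 = 4251622$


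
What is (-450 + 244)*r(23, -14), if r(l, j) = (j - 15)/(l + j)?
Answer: 5974/9 ≈ 663.78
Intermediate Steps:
r(l, j) = (-15 + j)/(j + l)
(-450 + 244)*r(23, -14) = (-450 + 244)*((-15 - 14)/(-14 + 23)) = -206*(-29)/9 = -206*(-29/9) = 5974/9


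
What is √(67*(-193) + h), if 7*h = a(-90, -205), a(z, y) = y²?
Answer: 6*I*√9429/7 ≈ 83.231*I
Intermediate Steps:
h = 42025/7 (h = (⅐)*(-205)² = (⅐)*42025 = 42025/7 ≈ 6003.6)
√(67*(-193) + h) = √(67*(-193) + 42025/7) = √(-12931 + 42025/7) = √(-48492/7) = 6*I*√9429/7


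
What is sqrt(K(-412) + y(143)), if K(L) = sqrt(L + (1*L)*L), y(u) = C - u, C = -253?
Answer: sqrt(-396 + 2*sqrt(42333)) ≈ 3.9370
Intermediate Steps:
y(u) = -253 - u
K(L) = sqrt(L + L**2) (K(L) = sqrt(L + L*L) = sqrt(L + L**2))
sqrt(K(-412) + y(143)) = sqrt(sqrt(-412*(1 - 412)) + (-253 - 1*143)) = sqrt(sqrt(-412*(-411)) + (-253 - 143)) = sqrt(sqrt(169332) - 396) = sqrt(2*sqrt(42333) - 396) = sqrt(-396 + 2*sqrt(42333))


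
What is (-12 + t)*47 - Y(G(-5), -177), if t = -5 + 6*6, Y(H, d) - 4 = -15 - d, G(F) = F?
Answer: 727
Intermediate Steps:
Y(H, d) = -11 - d (Y(H, d) = 4 + (-15 - d) = -11 - d)
t = 31 (t = -5 + 36 = 31)
(-12 + t)*47 - Y(G(-5), -177) = (-12 + 31)*47 - (-11 - 1*(-177)) = 19*47 - (-11 + 177) = 893 - 1*166 = 893 - 166 = 727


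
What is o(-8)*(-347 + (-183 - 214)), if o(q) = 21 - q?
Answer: -21576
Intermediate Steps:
o(-8)*(-347 + (-183 - 214)) = (21 - 1*(-8))*(-347 + (-183 - 214)) = (21 + 8)*(-347 - 397) = 29*(-744) = -21576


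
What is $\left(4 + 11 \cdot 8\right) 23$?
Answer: $2116$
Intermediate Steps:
$\left(4 + 11 \cdot 8\right) 23 = \left(4 + 88\right) 23 = 92 \cdot 23 = 2116$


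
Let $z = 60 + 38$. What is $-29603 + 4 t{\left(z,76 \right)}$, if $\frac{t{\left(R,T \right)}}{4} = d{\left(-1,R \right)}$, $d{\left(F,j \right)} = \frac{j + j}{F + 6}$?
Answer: $- \frac{144879}{5} \approx -28976.0$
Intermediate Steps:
$z = 98$
$d{\left(F,j \right)} = \frac{2 j}{6 + F}$
$t{\left(R,T \right)} = \frac{8 R}{5}$ ($t{\left(R,T \right)} = 4 \frac{2 R}{6 - 1} = 4 \frac{2 R}{5} = \frac{8 R}{5}$)
$-29603 + 4 t{\left(z,76 \right)} = -29603 + 4 \cdot \frac{8}{5} \cdot 98 = -29603 + 4 \cdot \frac{784}{5} = -29603 + \frac{3136}{5} = - \frac{144879}{5}$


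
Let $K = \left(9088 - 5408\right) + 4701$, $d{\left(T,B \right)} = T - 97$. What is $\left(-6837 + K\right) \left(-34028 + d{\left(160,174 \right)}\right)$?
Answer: $-52441960$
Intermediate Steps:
$d{\left(T,B \right)} = -97 + T$
$K = 8381$ ($K = 3680 + 4701 = 8381$)
$\left(-6837 + K\right) \left(-34028 + d{\left(160,174 \right)}\right) = \left(-6837 + 8381\right) \left(-34028 + \left(-97 + 160\right)\right) = 1544 \left(-34028 + 63\right) = 1544 \left(-33965\right) = -52441960$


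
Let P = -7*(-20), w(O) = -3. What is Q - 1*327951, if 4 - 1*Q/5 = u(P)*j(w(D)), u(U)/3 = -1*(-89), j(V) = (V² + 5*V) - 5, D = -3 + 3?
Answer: -313246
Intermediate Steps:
D = 0
j(V) = -5 + V² + 5*V
P = 140
u(U) = 267 (u(U) = 3*(-1*(-89)) = 3*89 = 267)
Q = 14705 (Q = 20 - 1335*(-5 + (-3)² + 5*(-3)) = 20 - 1335*(-5 + 9 - 15) = 20 - 1335*(-11) = 20 - 5*(-2937) = 20 + 14685 = 14705)
Q - 1*327951 = 14705 - 1*327951 = 14705 - 327951 = -313246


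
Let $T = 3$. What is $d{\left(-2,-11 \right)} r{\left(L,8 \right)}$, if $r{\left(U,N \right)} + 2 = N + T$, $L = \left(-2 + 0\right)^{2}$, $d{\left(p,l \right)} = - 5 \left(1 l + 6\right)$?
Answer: $225$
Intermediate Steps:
$d{\left(p,l \right)} = -30 - 5 l$ ($d{\left(p,l \right)} = - 5 \left(l + 6\right) = - 5 \left(6 + l\right) = -30 - 5 l$)
$L = 4$ ($L = \left(-2\right)^{2} = 4$)
$r{\left(U,N \right)} = 1 + N$ ($r{\left(U,N \right)} = -2 + \left(N + 3\right) = -2 + \left(3 + N\right) = 1 + N$)
$d{\left(-2,-11 \right)} r{\left(L,8 \right)} = \left(-30 - -55\right) \left(1 + 8\right) = \left(-30 + 55\right) 9 = 25 \cdot 9 = 225$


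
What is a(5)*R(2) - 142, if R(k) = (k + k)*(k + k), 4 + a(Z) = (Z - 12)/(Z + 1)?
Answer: -674/3 ≈ -224.67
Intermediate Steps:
a(Z) = -4 + (-12 + Z)/(1 + Z) (a(Z) = -4 + (Z - 12)/(Z + 1) = -4 + (-12 + Z)/(1 + Z))
R(k) = 4*k² (R(k) = (2*k)*(2*k) = 4*k²)
a(5)*R(2) - 142 = ((-16 - 3*5)/(1 + 5))*(4*2²) - 142 = ((-16 - 15)/6)*(4*4) - 142 = ((⅙)*(-31))*16 - 142 = -31/6*16 - 142 = -248/3 - 142 = -674/3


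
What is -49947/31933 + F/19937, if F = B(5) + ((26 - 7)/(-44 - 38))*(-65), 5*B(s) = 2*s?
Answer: -81610379531/52205154122 ≈ -1.5633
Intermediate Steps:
B(s) = 2*s/5 (B(s) = (2*s)/5 = 2*s/5)
F = 1399/82 (F = (2/5)*5 + ((26 - 7)/(-44 - 38))*(-65) = 2 + (19/(-82))*(-65) = 2 + (19*(-1/82))*(-65) = 2 - 19/82*(-65) = 2 + 1235/82 = 1399/82 ≈ 17.061)
-49947/31933 + F/19937 = -49947/31933 + (1399/82)/19937 = -49947*1/31933 + (1399/82)*(1/19937) = -49947/31933 + 1399/1634834 = -81610379531/52205154122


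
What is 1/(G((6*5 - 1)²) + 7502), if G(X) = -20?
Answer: 1/7482 ≈ 0.00013365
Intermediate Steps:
1/(G((6*5 - 1)²) + 7502) = 1/(-20 + 7502) = 1/7482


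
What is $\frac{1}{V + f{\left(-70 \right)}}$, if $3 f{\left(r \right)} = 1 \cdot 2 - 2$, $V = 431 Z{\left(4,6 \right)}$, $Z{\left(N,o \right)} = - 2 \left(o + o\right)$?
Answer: $- \frac{1}{10344} \approx -9.6674 \cdot 10^{-5}$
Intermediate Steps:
$Z{\left(N,o \right)} = - 4 o$ ($Z{\left(N,o \right)} = - 2 \cdot 2 o = - 4 o$)
$V = -10344$ ($V = 431 \left(\left(-4\right) 6\right) = 431 \left(-24\right) = -10344$)
$f{\left(r \right)} = 0$ ($f{\left(r \right)} = \frac{1 \cdot 2 - 2}{3} = \frac{2 - 2}{3} = \frac{1}{3} \cdot 0 = 0$)
$\frac{1}{V + f{\left(-70 \right)}} = \frac{1}{-10344 + 0} = \frac{1}{-10344} = - \frac{1}{10344}$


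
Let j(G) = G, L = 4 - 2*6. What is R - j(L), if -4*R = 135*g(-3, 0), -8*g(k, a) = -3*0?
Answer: 8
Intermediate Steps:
L = -8 (L = 4 - 12 = -8)
g(k, a) = 0 (g(k, a) = -(-3)*0/8 = -1/8*0 = 0)
R = 0 (R = -135*0/4 = -1/4*0 = 0)
R - j(L) = 0 - 1*(-8) = 0 + 8 = 8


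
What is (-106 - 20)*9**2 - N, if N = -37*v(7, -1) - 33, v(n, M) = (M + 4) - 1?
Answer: -10099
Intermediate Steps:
v(n, M) = 3 + M (v(n, M) = (4 + M) - 1 = 3 + M)
N = -107 (N = -37*(3 - 1) - 33 = -37*2 - 33 = -74 - 33 = -107)
(-106 - 20)*9**2 - N = (-106 - 20)*9**2 - 1*(-107) = -126*81 + 107 = -10206 + 107 = -10099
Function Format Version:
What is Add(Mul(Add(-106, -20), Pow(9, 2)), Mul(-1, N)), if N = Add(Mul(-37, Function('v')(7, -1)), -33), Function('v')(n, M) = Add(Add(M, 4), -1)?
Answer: -10099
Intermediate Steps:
Function('v')(n, M) = Add(3, M) (Function('v')(n, M) = Add(Add(4, M), -1) = Add(3, M))
N = -107 (N = Add(Mul(-37, Add(3, -1)), -33) = Add(Mul(-37, 2), -33) = Add(-74, -33) = -107)
Add(Mul(Add(-106, -20), Pow(9, 2)), Mul(-1, N)) = Add(Mul(Add(-106, -20), Pow(9, 2)), Mul(-1, -107)) = Add(Mul(-126, 81), 107) = Add(-10206, 107) = -10099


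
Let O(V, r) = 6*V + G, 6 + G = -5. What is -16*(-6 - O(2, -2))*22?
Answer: 2464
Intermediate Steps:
G = -11 (G = -6 - 5 = -11)
O(V, r) = -11 + 6*V (O(V, r) = 6*V - 11 = -11 + 6*V)
-16*(-6 - O(2, -2))*22 = -16*(-6 - (-11 + 6*2))*22 = -16*(-6 - (-11 + 12))*22 = -16*(-6 - 1*1)*22 = -16*(-6 - 1)*22 = -16*(-7)*22 = 112*22 = 2464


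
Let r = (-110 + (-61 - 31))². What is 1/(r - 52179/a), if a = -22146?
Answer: 7382/301232521 ≈ 2.4506e-5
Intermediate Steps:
r = 40804 (r = (-110 - 92)² = (-202)² = 40804)
1/(r - 52179/a) = 1/(40804 - 52179/(-22146)) = 1/(40804 - 52179*(-1/22146)) = 1/(40804 + 17393/7382) = 1/(301232521/7382) = 7382/301232521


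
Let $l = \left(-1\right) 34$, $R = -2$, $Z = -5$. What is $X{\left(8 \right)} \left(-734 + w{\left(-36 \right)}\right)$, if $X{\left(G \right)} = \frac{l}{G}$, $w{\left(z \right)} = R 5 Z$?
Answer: $2907$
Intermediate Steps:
$w{\left(z \right)} = 50$ ($w{\left(z \right)} = \left(-2\right) 5 \left(-5\right) = \left(-10\right) \left(-5\right) = 50$)
$l = -34$
$X{\left(G \right)} = - \frac{34}{G}$
$X{\left(8 \right)} \left(-734 + w{\left(-36 \right)}\right) = - \frac{34}{8} \left(-734 + 50\right) = \left(-34\right) \frac{1}{8} \left(-684\right) = \left(- \frac{17}{4}\right) \left(-684\right) = 2907$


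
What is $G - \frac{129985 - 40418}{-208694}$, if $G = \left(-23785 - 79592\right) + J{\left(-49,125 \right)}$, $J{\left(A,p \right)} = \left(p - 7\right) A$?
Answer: $- \frac{22780738779}{208694} \approx -1.0916 \cdot 10^{5}$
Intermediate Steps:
$J{\left(A,p \right)} = A \left(-7 + p\right)$ ($J{\left(A,p \right)} = \left(-7 + p\right) A = A \left(-7 + p\right)$)
$G = -109159$ ($G = \left(-23785 - 79592\right) - 49 \left(-7 + 125\right) = -103377 - 5782 = -109159$)
$G - \frac{129985 - 40418}{-208694} = -109159 - \frac{129985 - 40418}{-208694} = -109159 - 89567 \left(- \frac{1}{208694}\right) = -109159 - - \frac{89567}{208694} = -109159 + \frac{89567}{208694} = - \frac{22780738779}{208694}$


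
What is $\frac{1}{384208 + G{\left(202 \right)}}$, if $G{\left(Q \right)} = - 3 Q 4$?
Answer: $\frac{1}{381784} \approx 2.6193 \cdot 10^{-6}$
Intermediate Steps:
$G{\left(Q \right)} = - 12 Q$
$\frac{1}{384208 + G{\left(202 \right)}} = \frac{1}{384208 - 2424} = \frac{1}{381784}$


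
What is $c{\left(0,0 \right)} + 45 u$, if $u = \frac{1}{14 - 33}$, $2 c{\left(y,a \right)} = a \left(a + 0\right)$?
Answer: $- \frac{45}{19} \approx -2.3684$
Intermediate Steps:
$c{\left(y,a \right)} = \frac{a^{2}}{2}$ ($c{\left(y,a \right)} = \frac{a \left(a + 0\right)}{2} = \frac{a a}{2} = \frac{a^{2}}{2}$)
$u = - \frac{1}{19}$ ($u = \frac{1}{-19} = - \frac{1}{19} \approx -0.052632$)
$c{\left(0,0 \right)} + 45 u = \frac{0^{2}}{2} + 45 \left(- \frac{1}{19}\right) = \frac{1}{2} \cdot 0 - \frac{45}{19} = 0 - \frac{45}{19} = - \frac{45}{19}$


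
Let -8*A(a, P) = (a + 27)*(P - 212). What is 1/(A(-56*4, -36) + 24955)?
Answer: 1/18848 ≈ 5.3056e-5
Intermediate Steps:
A(a, P) = -(-212 + P)*(27 + a)/8 (A(a, P) = -(a + 27)*(P - 212)/8 = -(27 + a)*(-212 + P)/8 = -(-212 + P)*(27 + a)/8)
1/(A(-56*4, -36) + 24955) = 1/((1431/2 - 27/8*(-36) + 53*(-56*4)/2 - 1/8*(-36)*(-56*4)) + 24955) = 1/((1431/2 + 243/2 + (53/2)*(-224) - 1/8*(-36)*(-224)) + 24955) = 1/((1431/2 + 243/2 - 5936 - 1008) + 24955) = 1/(-6107 + 24955) = 1/18848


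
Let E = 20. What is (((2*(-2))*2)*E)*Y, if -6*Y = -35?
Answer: -2800/3 ≈ -933.33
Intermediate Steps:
Y = 35/6 (Y = -⅙*(-35) = 35/6 ≈ 5.8333)
(((2*(-2))*2)*E)*Y = (((2*(-2))*2)*20)*(35/6) = (-4*2*20)*(35/6) = -8*20*(35/6) = -160*35/6 = -2800/3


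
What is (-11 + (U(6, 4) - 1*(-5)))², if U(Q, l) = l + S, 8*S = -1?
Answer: 289/64 ≈ 4.5156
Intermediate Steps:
S = -⅛ (S = (⅛)*(-1) = -⅛ ≈ -0.12500)
U(Q, l) = -⅛ + l (U(Q, l) = l - ⅛ = -⅛ + l)
(-11 + (U(6, 4) - 1*(-5)))² = (-11 + ((-⅛ + 4) - 1*(-5)))² = (-11 + (31/8 + 5))² = (-11 + 71/8)² = (-17/8)² = 289/64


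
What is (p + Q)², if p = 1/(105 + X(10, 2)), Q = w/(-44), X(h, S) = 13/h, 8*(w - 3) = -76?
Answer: 216060601/8750479936 ≈ 0.024691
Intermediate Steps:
w = -13/2 (w = 3 + (⅛)*(-76) = 3 - 19/2 = -13/2 ≈ -6.5000)
Q = 13/88 (Q = -13/2/(-44) = -13/2*(-1/44) = 13/88 ≈ 0.14773)
p = 10/1063 (p = 1/(105 + 13/10) = 1/(1063/10) = 10/1063 ≈ 0.0094073)
(p + Q)² = (10/1063 + 13/88)² = (14699/93544)² = 216060601/8750479936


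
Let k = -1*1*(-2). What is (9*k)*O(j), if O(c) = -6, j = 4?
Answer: -108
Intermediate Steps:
k = 2 (k = -1*(-2) = 2)
(9*k)*O(j) = (9*2)*(-6) = 18*(-6) = -108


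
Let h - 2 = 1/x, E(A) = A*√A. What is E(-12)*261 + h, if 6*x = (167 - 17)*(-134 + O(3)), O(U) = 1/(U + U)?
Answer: 40144/20075 - 6264*I*√3 ≈ 1.9997 - 10850.0*I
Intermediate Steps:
O(U) = 1/(2*U)
x = -20075/6 (x = ((167 - 17)*(-134 + (½)/3))/6 = (150*(-134 + (½)*(⅓)))/6 = (150*(-134 + ⅙))/6 = (150*(-803/6))/6 = (⅙)*(-20075) = -20075/6 ≈ -3345.8)
E(A) = A^(3/2)
h = 40144/20075 (h = 2 + 1/(-20075/6) = 2 - 6/20075 = 40144/20075 ≈ 1.9997)
E(-12)*261 + h = (-12)^(3/2)*261 + 40144/20075 = -24*I*√3*261 + 40144/20075 = -6264*I*√3 + 40144/20075 = 40144/20075 - 6264*I*√3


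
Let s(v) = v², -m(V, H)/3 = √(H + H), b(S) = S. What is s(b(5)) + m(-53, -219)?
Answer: 25 - 3*I*√438 ≈ 25.0 - 62.785*I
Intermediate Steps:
m(V, H) = -3*√2*√H (m(V, H) = -3*√(H + H) = -3*√2*√H)
s(b(5)) + m(-53, -219) = 5² - 3*√2*√(-219) = 25 - 3*√2*I*√219 = 25 - 3*I*√438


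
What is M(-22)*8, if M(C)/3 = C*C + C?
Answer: 11088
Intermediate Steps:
M(C) = 3*C + 3*C**2 (M(C) = 3*(C*C + C) = 3*(C**2 + C) = 3*(C + C**2) = 3*C + 3*C**2)
M(-22)*8 = (3*(-22)*(1 - 22))*8 = (3*(-22)*(-21))*8 = 1386*8 = 11088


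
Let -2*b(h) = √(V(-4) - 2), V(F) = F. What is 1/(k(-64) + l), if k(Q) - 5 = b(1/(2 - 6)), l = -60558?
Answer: -121106/7333331621 + I*√6/7333331621 ≈ -1.6514e-5 + 3.3402e-10*I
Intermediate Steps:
b(h) = -I*√6/2 (b(h) = -√(-4 - 2)/2 = -I*√6/2)
k(Q) = 5 - I*√6/2
1/(k(-64) + l) = 1/((5 - I*√6/2) - 60558) = 1/(-60553 - I*√6/2)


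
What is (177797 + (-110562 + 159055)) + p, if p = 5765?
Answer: 232055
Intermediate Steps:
(177797 + (-110562 + 159055)) + p = (177797 + (-110562 + 159055)) + 5765 = (177797 + 48493) + 5765 = 226290 + 5765 = 232055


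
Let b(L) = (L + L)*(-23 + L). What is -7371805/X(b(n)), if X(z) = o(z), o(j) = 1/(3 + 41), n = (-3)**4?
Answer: -324359420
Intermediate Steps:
n = 81
b(L) = 2*L*(-23 + L) (b(L) = (2*L)*(-23 + L) = 2*L*(-23 + L))
o(j) = 1/44
X(z) = 1/44
-7371805/X(b(n)) = -7371805/1/44 = -7371805*44 = -324359420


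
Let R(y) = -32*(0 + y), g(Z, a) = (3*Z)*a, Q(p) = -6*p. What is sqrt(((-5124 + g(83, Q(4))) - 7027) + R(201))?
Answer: I*sqrt(24559) ≈ 156.71*I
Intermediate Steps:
g(Z, a) = 3*Z*a
R(y) = -32*y
sqrt(((-5124 + g(83, Q(4))) - 7027) + R(201)) = sqrt(((-5124 + 3*83*(-6*4)) - 7027) - 32*201) = sqrt(((-5124 + 3*83*(-24)) - 7027) - 6432) = sqrt(((-5124 - 5976) - 7027) - 6432) = sqrt((-11100 - 7027) - 6432) = sqrt(-18127 - 6432) = sqrt(-24559) = I*sqrt(24559)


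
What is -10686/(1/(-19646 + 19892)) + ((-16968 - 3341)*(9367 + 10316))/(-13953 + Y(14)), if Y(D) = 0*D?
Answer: -12093096807/4651 ≈ -2.6001e+6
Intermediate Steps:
Y(D) = 0
-10686/(1/(-19646 + 19892)) + ((-16968 - 3341)*(9367 + 10316))/(-13953 + Y(14)) = -10686/(1/(-19646 + 19892)) + ((-16968 - 3341)*(9367 + 10316))/(-13953 + 0) = -10686/(1/246) - 20309*19683/(-13953) = -10686/1/246 - 399742047*(-1/13953) = -10686*246 + 133247349/4651 = -2628756 + 133247349/4651 = -12093096807/4651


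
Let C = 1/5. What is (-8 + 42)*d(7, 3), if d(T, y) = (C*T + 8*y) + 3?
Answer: 4828/5 ≈ 965.60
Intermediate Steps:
C = ⅕ ≈ 0.20000
d(T, y) = 3 + 8*y + T/5 (d(T, y) = (T/5 + 8*y) + 3 = (8*y + T/5) + 3 = 3 + 8*y + T/5)
(-8 + 42)*d(7, 3) = (-8 + 42)*(3 + 8*3 + (⅕)*7) = 34*(3 + 24 + 7/5) = 34*(142/5) = 4828/5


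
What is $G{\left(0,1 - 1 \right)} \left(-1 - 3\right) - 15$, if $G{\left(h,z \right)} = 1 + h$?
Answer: $-19$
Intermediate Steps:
$G{\left(0,1 - 1 \right)} \left(-1 - 3\right) - 15 = \left(1 + 0\right) \left(-1 - 3\right) - 15 = 1 \left(-4\right) - 15 = -4 - 15 = -19$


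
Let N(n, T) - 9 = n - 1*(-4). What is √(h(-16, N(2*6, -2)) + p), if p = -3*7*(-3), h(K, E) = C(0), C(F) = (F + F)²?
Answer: 3*√7 ≈ 7.9373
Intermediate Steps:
N(n, T) = 13 + n (N(n, T) = 9 + (n - 1*(-4)) = 9 + (n + 4) = 9 + (4 + n) = 13 + n)
C(F) = 4*F² (C(F) = (2*F)² = 4*F²)
h(K, E) = 0 (h(K, E) = 4*0² = 4*0 = 0)
p = 63 (p = -21*(-3) = 63)
√(h(-16, N(2*6, -2)) + p) = √(0 + 63) = √63 = 3*√7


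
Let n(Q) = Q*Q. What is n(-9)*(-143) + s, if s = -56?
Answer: -11639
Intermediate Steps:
n(Q) = Q²
n(-9)*(-143) + s = (-9)²*(-143) - 56 = 81*(-143) - 56 = -11583 - 56 = -11639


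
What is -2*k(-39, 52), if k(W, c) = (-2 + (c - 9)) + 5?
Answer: -92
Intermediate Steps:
k(W, c) = -6 + c (k(W, c) = (-2 + (-9 + c)) + 5 = (-11 + c) + 5 = -6 + c)
-2*k(-39, 52) = -2*(-6 + 52) = -2*46 = -92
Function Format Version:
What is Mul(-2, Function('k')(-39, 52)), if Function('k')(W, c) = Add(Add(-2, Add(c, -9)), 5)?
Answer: -92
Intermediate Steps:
Function('k')(W, c) = Add(-6, c) (Function('k')(W, c) = Add(Add(-2, Add(-9, c)), 5) = Add(Add(-11, c), 5) = Add(-6, c))
Mul(-2, Function('k')(-39, 52)) = Mul(-2, Add(-6, 52)) = Mul(-2, 46) = -92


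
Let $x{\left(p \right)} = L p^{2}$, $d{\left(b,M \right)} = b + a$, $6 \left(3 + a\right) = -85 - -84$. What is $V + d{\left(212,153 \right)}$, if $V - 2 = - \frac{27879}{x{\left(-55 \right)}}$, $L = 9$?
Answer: $\frac{3808039}{18150} \approx 209.81$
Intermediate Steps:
$a = - \frac{19}{6}$ ($a = -3 + \frac{-85 - -84}{6} = -3 + \frac{-85 + 84}{6} = -3 + \frac{1}{6} \left(-1\right) = -3 - \frac{1}{6} = - \frac{19}{6} \approx -3.1667$)
$d{\left(b,M \right)} = - \frac{19}{6} + b$ ($d{\left(b,M \right)} = b - \frac{19}{6} = - \frac{19}{6} + b$)
$x{\left(p \right)} = 9 p^{2}$
$V = \frac{8857}{9075}$ ($V = 2 - \frac{27879}{9 \left(-55\right)^{2}} = 2 - \frac{27879}{9 \cdot 3025} = 2 - \frac{27879}{27225} = 2 - \frac{9293}{9075} = \frac{8857}{9075} \approx 0.97598$)
$V + d{\left(212,153 \right)} = \frac{8857}{9075} + \left(- \frac{19}{6} + 212\right) = \frac{8857}{9075} + \frac{1253}{6} = \frac{3808039}{18150}$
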